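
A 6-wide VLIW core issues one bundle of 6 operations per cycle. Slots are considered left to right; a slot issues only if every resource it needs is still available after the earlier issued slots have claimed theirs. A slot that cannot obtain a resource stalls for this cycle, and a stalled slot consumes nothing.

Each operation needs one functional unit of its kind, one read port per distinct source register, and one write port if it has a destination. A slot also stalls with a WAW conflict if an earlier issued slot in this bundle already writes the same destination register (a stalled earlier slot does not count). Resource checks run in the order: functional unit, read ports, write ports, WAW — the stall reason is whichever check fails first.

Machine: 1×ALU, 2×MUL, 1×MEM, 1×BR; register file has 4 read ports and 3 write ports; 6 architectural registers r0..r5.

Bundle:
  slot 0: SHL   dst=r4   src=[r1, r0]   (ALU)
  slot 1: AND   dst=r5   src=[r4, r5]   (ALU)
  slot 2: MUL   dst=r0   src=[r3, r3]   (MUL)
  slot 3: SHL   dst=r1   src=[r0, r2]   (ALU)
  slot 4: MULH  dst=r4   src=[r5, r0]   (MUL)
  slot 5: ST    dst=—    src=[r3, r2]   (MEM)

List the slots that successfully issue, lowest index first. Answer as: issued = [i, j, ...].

[0] ALU needs rd=2 wr=1: ok; after: ALU=0 MUL=2 MEM=1 BR=1, R=2, W=2
[1] ALU needs rd=2 wr=1: FU; after: ALU=0 MUL=2 MEM=1 BR=1, R=2, W=2
[2] MUL needs rd=1 wr=1: ok; after: ALU=0 MUL=1 MEM=1 BR=1, R=1, W=1
[3] ALU needs rd=2 wr=1: FU; after: ALU=0 MUL=1 MEM=1 BR=1, R=1, W=1
[4] MUL needs rd=2 wr=1: RD_PORT; after: ALU=0 MUL=1 MEM=1 BR=1, R=1, W=1
[5] MEM needs rd=2 wr=0: RD_PORT; after: ALU=0 MUL=1 MEM=1 BR=1, R=1, W=1

issued = [0, 2]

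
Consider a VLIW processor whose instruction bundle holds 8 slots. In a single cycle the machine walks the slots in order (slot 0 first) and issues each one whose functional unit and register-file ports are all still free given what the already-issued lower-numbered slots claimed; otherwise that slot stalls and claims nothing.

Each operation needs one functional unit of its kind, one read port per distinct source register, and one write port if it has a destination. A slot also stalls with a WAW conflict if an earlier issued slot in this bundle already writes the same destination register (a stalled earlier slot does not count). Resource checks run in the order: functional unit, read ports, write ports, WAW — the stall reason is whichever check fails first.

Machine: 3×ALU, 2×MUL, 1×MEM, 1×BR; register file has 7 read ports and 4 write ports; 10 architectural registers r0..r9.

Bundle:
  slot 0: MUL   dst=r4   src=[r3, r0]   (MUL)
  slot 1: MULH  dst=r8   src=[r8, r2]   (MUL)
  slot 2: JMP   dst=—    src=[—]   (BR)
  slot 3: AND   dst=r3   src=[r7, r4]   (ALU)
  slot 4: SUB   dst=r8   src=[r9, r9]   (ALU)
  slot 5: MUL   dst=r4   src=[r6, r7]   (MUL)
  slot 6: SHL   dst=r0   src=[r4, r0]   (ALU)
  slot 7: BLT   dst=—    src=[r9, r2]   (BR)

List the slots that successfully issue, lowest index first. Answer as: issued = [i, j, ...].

#0 MUL src=r3,r0 dispatched  <A:3 Mu:1 Ld:1 B:1 rd:5 wr:3>
#1 MUL src=r8,r2 dispatched  <A:3 Mu:0 Ld:1 B:1 rd:3 wr:2>
#2 BR src=- dispatched  <A:3 Mu:0 Ld:1 B:0 rd:3 wr:2>
#3 ALU src=r7,r4 dispatched  <A:2 Mu:0 Ld:1 B:0 rd:1 wr:1>
#4 ALU src=r9,r9 held:WAW  <A:2 Mu:0 Ld:1 B:0 rd:1 wr:1>
#5 MUL src=r6,r7 held:FU  <A:2 Mu:0 Ld:1 B:0 rd:1 wr:1>
#6 ALU src=r4,r0 held:RD_PORT  <A:2 Mu:0 Ld:1 B:0 rd:1 wr:1>
#7 BR src=r9,r2 held:FU  <A:2 Mu:0 Ld:1 B:0 rd:1 wr:1>

issued = [0, 1, 2, 3]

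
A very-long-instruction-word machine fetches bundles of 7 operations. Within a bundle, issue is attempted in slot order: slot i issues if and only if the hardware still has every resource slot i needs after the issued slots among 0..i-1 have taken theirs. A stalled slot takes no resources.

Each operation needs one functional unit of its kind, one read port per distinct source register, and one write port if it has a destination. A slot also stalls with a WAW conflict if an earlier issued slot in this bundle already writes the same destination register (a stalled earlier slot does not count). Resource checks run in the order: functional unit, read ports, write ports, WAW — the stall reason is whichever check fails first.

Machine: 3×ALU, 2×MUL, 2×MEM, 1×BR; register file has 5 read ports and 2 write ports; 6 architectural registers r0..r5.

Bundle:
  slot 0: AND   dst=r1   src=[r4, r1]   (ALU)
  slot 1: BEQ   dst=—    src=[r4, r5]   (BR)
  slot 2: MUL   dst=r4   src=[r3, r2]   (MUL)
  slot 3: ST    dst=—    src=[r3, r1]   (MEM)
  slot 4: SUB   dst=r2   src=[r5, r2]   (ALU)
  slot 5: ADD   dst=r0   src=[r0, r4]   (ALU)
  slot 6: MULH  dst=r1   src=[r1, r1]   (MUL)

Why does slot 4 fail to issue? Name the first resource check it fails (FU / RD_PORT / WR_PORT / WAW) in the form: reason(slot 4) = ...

slot 0 (ALU): ISSUE — free A2,Mu2,Ld2,B1 rp3 wp1
slot 1 (BR): ISSUE — free A2,Mu2,Ld2,B0 rp1 wp1
slot 2 (MUL): stall RD_PORT — free A2,Mu2,Ld2,B0 rp1 wp1
slot 3 (MEM): stall RD_PORT — free A2,Mu2,Ld2,B0 rp1 wp1
slot 4 (ALU): stall RD_PORT — free A2,Mu2,Ld2,B0 rp1 wp1
slot 5 (ALU): stall RD_PORT — free A2,Mu2,Ld2,B0 rp1 wp1
slot 6 (MUL): stall WAW — free A2,Mu2,Ld2,B0 rp1 wp1

reason(slot 4) = RD_PORT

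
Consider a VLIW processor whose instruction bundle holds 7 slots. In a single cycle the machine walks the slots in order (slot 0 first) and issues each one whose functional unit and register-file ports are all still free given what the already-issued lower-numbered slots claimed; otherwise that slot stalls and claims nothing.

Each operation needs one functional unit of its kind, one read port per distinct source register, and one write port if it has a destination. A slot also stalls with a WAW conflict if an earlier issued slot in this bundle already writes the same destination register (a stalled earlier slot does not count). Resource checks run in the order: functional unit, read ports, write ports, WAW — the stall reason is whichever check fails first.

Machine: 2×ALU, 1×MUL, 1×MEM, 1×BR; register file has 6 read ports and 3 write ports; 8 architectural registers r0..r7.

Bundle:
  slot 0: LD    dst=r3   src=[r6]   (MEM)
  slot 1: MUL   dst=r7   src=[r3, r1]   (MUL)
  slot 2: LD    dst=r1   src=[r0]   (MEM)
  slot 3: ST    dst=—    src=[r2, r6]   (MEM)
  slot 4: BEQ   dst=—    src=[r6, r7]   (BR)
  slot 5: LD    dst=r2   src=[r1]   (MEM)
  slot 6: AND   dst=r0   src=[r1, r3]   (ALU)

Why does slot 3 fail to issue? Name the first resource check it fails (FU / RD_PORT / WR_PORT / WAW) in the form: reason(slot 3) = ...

reason(slot 3) = FU

[0] MEM needs rd=1 wr=1: ok; after: ALU=2 MUL=1 MEM=0 BR=1, R=5, W=2
[1] MUL needs rd=2 wr=1: ok; after: ALU=2 MUL=0 MEM=0 BR=1, R=3, W=1
[2] MEM needs rd=1 wr=1: FU; after: ALU=2 MUL=0 MEM=0 BR=1, R=3, W=1
[3] MEM needs rd=2 wr=0: FU; after: ALU=2 MUL=0 MEM=0 BR=1, R=3, W=1
[4] BR needs rd=2 wr=0: ok; after: ALU=2 MUL=0 MEM=0 BR=0, R=1, W=1
[5] MEM needs rd=1 wr=1: FU; after: ALU=2 MUL=0 MEM=0 BR=0, R=1, W=1
[6] ALU needs rd=2 wr=1: RD_PORT; after: ALU=2 MUL=0 MEM=0 BR=0, R=1, W=1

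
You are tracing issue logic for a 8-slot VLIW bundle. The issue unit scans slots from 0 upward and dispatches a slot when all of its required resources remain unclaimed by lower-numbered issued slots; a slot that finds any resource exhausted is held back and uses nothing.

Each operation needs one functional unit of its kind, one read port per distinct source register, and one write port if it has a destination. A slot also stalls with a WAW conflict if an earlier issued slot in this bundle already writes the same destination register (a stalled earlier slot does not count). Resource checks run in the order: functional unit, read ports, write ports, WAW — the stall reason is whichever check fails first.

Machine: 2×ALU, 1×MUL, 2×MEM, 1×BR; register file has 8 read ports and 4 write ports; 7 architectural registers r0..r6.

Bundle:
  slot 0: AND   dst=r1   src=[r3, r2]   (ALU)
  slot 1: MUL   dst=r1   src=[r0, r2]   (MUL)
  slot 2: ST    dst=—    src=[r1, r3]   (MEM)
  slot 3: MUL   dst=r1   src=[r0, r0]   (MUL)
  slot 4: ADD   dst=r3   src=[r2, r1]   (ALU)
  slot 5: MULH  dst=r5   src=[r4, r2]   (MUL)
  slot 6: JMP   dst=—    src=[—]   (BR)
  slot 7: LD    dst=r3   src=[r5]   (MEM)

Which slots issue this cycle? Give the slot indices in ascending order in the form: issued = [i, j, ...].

(0) want 1×ALU +2rd +1wr — yes → AL1|MU1|ME2|BR1|rd6|wr3
(1) want 1×MUL +2rd +1wr — WAW → AL1|MU1|ME2|BR1|rd6|wr3
(2) want 1×MEM +2rd +0wr — yes → AL1|MU1|ME1|BR1|rd4|wr3
(3) want 1×MUL +1rd +1wr — WAW → AL1|MU1|ME1|BR1|rd4|wr3
(4) want 1×ALU +2rd +1wr — yes → AL0|MU1|ME1|BR1|rd2|wr2
(5) want 1×MUL +2rd +1wr — yes → AL0|MU0|ME1|BR1|rd0|wr1
(6) want 1×BR +0rd +0wr — yes → AL0|MU0|ME1|BR0|rd0|wr1
(7) want 1×MEM +1rd +1wr — RD_PORT → AL0|MU0|ME1|BR0|rd0|wr1

issued = [0, 2, 4, 5, 6]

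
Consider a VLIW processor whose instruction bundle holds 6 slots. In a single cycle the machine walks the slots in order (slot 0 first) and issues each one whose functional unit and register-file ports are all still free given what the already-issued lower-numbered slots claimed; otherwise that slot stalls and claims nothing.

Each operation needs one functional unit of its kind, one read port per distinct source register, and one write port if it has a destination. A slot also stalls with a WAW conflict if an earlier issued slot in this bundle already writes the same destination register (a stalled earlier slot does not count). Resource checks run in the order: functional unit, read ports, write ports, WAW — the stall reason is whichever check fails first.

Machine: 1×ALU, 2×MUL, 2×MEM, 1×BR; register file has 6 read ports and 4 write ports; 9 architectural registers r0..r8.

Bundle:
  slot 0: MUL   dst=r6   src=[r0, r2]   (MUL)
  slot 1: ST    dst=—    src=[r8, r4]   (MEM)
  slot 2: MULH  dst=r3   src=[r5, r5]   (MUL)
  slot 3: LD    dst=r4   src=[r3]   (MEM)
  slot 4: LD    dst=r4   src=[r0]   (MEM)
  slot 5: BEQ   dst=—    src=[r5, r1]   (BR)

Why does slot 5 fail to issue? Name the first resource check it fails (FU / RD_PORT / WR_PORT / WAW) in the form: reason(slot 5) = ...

  0. MUL→r6 ⇒ go  {1A/1Mu/2Ld/1B | 4r 3w}
  1. MEM ⇒ go  {1A/1Mu/1Ld/1B | 2r 3w}
  2. MUL→r3 ⇒ go  {1A/0Mu/1Ld/1B | 1r 2w}
  3. MEM→r4 ⇒ go  {1A/0Mu/0Ld/1B | 0r 1w}
  4. MEM→r4 ⇒ no(FU)  {1A/0Mu/0Ld/1B | 0r 1w}
  5. BR ⇒ no(RD_PORT)  {1A/0Mu/0Ld/1B | 0r 1w}

reason(slot 5) = RD_PORT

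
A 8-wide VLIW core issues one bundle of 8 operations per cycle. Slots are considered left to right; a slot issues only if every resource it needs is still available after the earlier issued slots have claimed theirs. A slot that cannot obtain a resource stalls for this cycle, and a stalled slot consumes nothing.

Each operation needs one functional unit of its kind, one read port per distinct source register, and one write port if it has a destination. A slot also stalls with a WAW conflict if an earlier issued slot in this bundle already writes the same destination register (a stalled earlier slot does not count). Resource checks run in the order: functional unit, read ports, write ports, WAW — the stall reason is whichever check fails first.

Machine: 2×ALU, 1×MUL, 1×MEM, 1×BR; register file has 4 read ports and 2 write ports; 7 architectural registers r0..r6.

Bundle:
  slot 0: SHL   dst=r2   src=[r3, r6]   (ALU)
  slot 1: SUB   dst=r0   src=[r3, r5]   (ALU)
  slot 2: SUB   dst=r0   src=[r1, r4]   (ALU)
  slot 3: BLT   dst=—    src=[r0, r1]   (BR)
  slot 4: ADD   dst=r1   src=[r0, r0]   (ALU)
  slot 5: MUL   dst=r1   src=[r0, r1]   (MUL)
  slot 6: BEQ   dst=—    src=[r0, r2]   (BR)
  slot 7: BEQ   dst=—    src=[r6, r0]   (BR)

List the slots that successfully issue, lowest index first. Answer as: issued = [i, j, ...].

[0] ALU needs rd=2 wr=1: ok; after: ALU=1 MUL=1 MEM=1 BR=1, R=2, W=1
[1] ALU needs rd=2 wr=1: ok; after: ALU=0 MUL=1 MEM=1 BR=1, R=0, W=0
[2] ALU needs rd=2 wr=1: FU; after: ALU=0 MUL=1 MEM=1 BR=1, R=0, W=0
[3] BR needs rd=2 wr=0: RD_PORT; after: ALU=0 MUL=1 MEM=1 BR=1, R=0, W=0
[4] ALU needs rd=1 wr=1: FU; after: ALU=0 MUL=1 MEM=1 BR=1, R=0, W=0
[5] MUL needs rd=2 wr=1: RD_PORT; after: ALU=0 MUL=1 MEM=1 BR=1, R=0, W=0
[6] BR needs rd=2 wr=0: RD_PORT; after: ALU=0 MUL=1 MEM=1 BR=1, R=0, W=0
[7] BR needs rd=2 wr=0: RD_PORT; after: ALU=0 MUL=1 MEM=1 BR=1, R=0, W=0

issued = [0, 1]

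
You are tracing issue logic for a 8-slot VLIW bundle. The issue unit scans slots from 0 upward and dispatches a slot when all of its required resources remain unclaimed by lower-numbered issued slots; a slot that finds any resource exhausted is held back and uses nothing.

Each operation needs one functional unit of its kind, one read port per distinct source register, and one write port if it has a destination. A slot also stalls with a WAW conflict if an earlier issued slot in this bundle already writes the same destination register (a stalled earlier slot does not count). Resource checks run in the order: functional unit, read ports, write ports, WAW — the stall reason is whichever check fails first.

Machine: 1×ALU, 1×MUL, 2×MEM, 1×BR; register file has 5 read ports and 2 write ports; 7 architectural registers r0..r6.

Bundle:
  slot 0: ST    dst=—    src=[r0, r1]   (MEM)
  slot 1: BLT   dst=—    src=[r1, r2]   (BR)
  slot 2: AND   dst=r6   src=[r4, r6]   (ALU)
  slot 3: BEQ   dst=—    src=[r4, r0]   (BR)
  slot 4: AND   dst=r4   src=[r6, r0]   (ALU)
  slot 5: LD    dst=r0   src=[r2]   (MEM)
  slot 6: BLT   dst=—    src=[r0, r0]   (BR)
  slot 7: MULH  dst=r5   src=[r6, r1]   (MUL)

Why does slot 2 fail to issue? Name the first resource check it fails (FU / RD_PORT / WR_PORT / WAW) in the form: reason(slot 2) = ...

reason(slot 2) = RD_PORT

(0) want 1×MEM +2rd +0wr — yes → AL1|MU1|ME1|BR1|rd3|wr2
(1) want 1×BR +2rd +0wr — yes → AL1|MU1|ME1|BR0|rd1|wr2
(2) want 1×ALU +2rd +1wr — RD_PORT → AL1|MU1|ME1|BR0|rd1|wr2
(3) want 1×BR +2rd +0wr — FU → AL1|MU1|ME1|BR0|rd1|wr2
(4) want 1×ALU +2rd +1wr — RD_PORT → AL1|MU1|ME1|BR0|rd1|wr2
(5) want 1×MEM +1rd +1wr — yes → AL1|MU1|ME0|BR0|rd0|wr1
(6) want 1×BR +1rd +0wr — FU → AL1|MU1|ME0|BR0|rd0|wr1
(7) want 1×MUL +2rd +1wr — RD_PORT → AL1|MU1|ME0|BR0|rd0|wr1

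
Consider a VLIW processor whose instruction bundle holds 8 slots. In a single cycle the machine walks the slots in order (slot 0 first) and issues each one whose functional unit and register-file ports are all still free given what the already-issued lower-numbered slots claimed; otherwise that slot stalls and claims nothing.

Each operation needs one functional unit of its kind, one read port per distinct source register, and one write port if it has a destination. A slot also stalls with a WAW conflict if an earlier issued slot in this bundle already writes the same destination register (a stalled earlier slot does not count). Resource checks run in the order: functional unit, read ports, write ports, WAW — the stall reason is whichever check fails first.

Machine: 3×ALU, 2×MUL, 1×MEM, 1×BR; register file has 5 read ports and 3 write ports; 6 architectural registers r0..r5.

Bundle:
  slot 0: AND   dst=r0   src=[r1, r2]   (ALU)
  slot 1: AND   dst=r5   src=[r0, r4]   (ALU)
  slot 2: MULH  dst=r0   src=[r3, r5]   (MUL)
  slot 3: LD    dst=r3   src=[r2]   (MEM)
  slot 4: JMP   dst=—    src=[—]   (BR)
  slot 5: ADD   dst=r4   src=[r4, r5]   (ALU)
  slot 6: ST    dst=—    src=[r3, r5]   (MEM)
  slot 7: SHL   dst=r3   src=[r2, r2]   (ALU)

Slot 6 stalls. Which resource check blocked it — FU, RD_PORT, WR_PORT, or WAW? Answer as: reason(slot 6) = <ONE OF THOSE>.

#0 ALU src=r1,r2 dispatched  <A:2 Mu:2 Ld:1 B:1 rd:3 wr:2>
#1 ALU src=r0,r4 dispatched  <A:1 Mu:2 Ld:1 B:1 rd:1 wr:1>
#2 MUL src=r3,r5 held:RD_PORT  <A:1 Mu:2 Ld:1 B:1 rd:1 wr:1>
#3 MEM src=r2 dispatched  <A:1 Mu:2 Ld:0 B:1 rd:0 wr:0>
#4 BR src=- dispatched  <A:1 Mu:2 Ld:0 B:0 rd:0 wr:0>
#5 ALU src=r4,r5 held:RD_PORT  <A:1 Mu:2 Ld:0 B:0 rd:0 wr:0>
#6 MEM src=r3,r5 held:FU  <A:1 Mu:2 Ld:0 B:0 rd:0 wr:0>
#7 ALU src=r2,r2 held:RD_PORT  <A:1 Mu:2 Ld:0 B:0 rd:0 wr:0>

reason(slot 6) = FU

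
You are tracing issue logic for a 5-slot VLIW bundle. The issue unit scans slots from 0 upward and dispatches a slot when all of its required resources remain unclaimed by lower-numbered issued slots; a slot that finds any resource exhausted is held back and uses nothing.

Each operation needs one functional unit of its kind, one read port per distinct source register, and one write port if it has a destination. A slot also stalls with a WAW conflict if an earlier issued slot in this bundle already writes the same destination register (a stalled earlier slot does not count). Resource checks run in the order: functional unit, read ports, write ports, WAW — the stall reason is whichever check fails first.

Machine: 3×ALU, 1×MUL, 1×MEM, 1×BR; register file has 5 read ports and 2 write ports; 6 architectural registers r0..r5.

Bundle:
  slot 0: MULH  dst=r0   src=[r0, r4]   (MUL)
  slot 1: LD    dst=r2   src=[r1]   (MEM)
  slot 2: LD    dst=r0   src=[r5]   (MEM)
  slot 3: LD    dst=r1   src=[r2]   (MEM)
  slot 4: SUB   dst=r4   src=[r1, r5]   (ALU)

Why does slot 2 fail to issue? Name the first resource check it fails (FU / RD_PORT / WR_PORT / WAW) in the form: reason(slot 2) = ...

reason(slot 2) = FU

[0] MUL needs rd=2 wr=1: ok; after: ALU=3 MUL=0 MEM=1 BR=1, R=3, W=1
[1] MEM needs rd=1 wr=1: ok; after: ALU=3 MUL=0 MEM=0 BR=1, R=2, W=0
[2] MEM needs rd=1 wr=1: FU; after: ALU=3 MUL=0 MEM=0 BR=1, R=2, W=0
[3] MEM needs rd=1 wr=1: FU; after: ALU=3 MUL=0 MEM=0 BR=1, R=2, W=0
[4] ALU needs rd=2 wr=1: WR_PORT; after: ALU=3 MUL=0 MEM=0 BR=1, R=2, W=0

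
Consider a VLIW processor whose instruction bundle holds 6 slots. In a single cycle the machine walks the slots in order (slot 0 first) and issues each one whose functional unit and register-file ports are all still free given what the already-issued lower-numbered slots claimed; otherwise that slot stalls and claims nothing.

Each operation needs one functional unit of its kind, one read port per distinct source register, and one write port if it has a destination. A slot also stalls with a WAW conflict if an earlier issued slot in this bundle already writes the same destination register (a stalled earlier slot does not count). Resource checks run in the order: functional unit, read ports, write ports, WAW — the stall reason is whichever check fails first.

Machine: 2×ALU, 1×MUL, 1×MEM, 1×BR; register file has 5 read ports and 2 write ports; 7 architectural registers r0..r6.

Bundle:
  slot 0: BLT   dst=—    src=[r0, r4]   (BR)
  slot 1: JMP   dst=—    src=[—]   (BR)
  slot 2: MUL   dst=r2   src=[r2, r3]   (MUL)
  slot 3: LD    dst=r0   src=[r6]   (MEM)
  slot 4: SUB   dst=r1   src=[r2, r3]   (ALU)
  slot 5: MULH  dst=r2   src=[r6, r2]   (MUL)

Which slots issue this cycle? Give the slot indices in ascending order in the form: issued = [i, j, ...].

[0] BR needs rd=2 wr=0: ok; after: ALU=2 MUL=1 MEM=1 BR=0, R=3, W=2
[1] BR needs rd=0 wr=0: FU; after: ALU=2 MUL=1 MEM=1 BR=0, R=3, W=2
[2] MUL needs rd=2 wr=1: ok; after: ALU=2 MUL=0 MEM=1 BR=0, R=1, W=1
[3] MEM needs rd=1 wr=1: ok; after: ALU=2 MUL=0 MEM=0 BR=0, R=0, W=0
[4] ALU needs rd=2 wr=1: RD_PORT; after: ALU=2 MUL=0 MEM=0 BR=0, R=0, W=0
[5] MUL needs rd=2 wr=1: FU; after: ALU=2 MUL=0 MEM=0 BR=0, R=0, W=0

issued = [0, 2, 3]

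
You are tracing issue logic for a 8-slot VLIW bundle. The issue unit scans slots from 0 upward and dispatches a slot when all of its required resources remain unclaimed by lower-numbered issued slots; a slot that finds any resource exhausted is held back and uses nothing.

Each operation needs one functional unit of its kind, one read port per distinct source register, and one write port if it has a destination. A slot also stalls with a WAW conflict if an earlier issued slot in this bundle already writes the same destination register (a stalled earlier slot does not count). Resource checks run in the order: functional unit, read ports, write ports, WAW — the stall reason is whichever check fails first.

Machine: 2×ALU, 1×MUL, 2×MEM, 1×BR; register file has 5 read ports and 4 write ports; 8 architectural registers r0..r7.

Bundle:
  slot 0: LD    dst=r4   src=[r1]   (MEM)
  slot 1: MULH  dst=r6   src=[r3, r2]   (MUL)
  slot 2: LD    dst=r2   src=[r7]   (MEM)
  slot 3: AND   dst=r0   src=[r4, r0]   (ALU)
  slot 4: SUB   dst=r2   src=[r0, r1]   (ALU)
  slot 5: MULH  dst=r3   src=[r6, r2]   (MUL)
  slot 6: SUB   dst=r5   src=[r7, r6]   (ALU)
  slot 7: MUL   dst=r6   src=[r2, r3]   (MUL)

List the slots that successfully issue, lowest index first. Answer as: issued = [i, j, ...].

  0. MEM→r4 ⇒ go  {2A/1Mu/1Ld/1B | 4r 3w}
  1. MUL→r6 ⇒ go  {2A/0Mu/1Ld/1B | 2r 2w}
  2. MEM→r2 ⇒ go  {2A/0Mu/0Ld/1B | 1r 1w}
  3. ALU→r0 ⇒ no(RD_PORT)  {2A/0Mu/0Ld/1B | 1r 1w}
  4. ALU→r2 ⇒ no(RD_PORT)  {2A/0Mu/0Ld/1B | 1r 1w}
  5. MUL→r3 ⇒ no(FU)  {2A/0Mu/0Ld/1B | 1r 1w}
  6. ALU→r5 ⇒ no(RD_PORT)  {2A/0Mu/0Ld/1B | 1r 1w}
  7. MUL→r6 ⇒ no(FU)  {2A/0Mu/0Ld/1B | 1r 1w}

issued = [0, 1, 2]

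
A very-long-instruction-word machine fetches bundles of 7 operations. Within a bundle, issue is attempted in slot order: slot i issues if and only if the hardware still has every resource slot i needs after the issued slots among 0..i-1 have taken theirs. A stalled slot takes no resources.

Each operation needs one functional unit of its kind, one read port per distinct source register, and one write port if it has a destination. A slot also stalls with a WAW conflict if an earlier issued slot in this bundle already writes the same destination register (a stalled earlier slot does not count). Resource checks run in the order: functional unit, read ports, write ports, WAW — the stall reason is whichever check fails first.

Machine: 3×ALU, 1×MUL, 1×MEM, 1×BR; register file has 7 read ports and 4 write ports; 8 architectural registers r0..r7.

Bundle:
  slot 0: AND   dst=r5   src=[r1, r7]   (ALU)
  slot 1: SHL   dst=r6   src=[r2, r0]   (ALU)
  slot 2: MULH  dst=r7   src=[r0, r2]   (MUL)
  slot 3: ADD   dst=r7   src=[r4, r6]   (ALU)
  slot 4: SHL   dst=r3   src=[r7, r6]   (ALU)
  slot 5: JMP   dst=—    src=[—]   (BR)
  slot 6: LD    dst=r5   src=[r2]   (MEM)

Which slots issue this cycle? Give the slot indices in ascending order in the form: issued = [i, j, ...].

(0) want 1×ALU +2rd +1wr — yes → AL2|MU1|ME1|BR1|rd5|wr3
(1) want 1×ALU +2rd +1wr — yes → AL1|MU1|ME1|BR1|rd3|wr2
(2) want 1×MUL +2rd +1wr — yes → AL1|MU0|ME1|BR1|rd1|wr1
(3) want 1×ALU +2rd +1wr — RD_PORT → AL1|MU0|ME1|BR1|rd1|wr1
(4) want 1×ALU +2rd +1wr — RD_PORT → AL1|MU0|ME1|BR1|rd1|wr1
(5) want 1×BR +0rd +0wr — yes → AL1|MU0|ME1|BR0|rd1|wr1
(6) want 1×MEM +1rd +1wr — WAW → AL1|MU0|ME1|BR0|rd1|wr1

issued = [0, 1, 2, 5]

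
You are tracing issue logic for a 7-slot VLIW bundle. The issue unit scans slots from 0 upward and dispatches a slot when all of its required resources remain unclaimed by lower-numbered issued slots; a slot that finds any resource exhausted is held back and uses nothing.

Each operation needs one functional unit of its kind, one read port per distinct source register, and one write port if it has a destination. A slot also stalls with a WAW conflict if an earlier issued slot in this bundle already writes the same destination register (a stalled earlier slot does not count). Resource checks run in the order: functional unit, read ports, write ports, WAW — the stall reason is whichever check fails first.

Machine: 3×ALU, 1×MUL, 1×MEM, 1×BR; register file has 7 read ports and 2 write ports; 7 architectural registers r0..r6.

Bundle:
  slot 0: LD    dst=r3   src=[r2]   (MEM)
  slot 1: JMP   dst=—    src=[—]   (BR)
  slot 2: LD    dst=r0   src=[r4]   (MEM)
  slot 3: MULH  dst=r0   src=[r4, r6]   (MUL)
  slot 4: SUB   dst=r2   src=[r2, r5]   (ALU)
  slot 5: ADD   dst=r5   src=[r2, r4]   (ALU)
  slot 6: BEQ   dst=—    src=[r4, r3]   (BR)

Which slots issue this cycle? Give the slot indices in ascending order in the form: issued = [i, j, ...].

[0] MEM needs rd=1 wr=1: ok; after: ALU=3 MUL=1 MEM=0 BR=1, R=6, W=1
[1] BR needs rd=0 wr=0: ok; after: ALU=3 MUL=1 MEM=0 BR=0, R=6, W=1
[2] MEM needs rd=1 wr=1: FU; after: ALU=3 MUL=1 MEM=0 BR=0, R=6, W=1
[3] MUL needs rd=2 wr=1: ok; after: ALU=3 MUL=0 MEM=0 BR=0, R=4, W=0
[4] ALU needs rd=2 wr=1: WR_PORT; after: ALU=3 MUL=0 MEM=0 BR=0, R=4, W=0
[5] ALU needs rd=2 wr=1: WR_PORT; after: ALU=3 MUL=0 MEM=0 BR=0, R=4, W=0
[6] BR needs rd=2 wr=0: FU; after: ALU=3 MUL=0 MEM=0 BR=0, R=4, W=0

issued = [0, 1, 3]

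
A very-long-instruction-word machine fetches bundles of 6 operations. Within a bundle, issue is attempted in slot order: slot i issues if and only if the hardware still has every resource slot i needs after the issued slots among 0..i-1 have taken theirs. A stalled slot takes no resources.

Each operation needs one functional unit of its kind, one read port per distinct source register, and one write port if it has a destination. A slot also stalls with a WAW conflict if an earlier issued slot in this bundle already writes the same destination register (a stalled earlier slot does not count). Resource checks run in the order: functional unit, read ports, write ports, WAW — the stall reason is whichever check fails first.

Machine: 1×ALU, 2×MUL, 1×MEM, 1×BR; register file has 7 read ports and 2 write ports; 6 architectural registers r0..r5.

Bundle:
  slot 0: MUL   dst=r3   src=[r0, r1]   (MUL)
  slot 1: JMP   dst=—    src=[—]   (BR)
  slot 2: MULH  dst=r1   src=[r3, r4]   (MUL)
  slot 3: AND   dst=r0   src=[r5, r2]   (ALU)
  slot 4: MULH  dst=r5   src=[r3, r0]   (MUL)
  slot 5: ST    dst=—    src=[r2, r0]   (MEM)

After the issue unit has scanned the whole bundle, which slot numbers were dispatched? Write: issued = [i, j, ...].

  0. MUL→r3 ⇒ go  {1A/1Mu/1Ld/1B | 5r 1w}
  1. BR ⇒ go  {1A/1Mu/1Ld/0B | 5r 1w}
  2. MUL→r1 ⇒ go  {1A/0Mu/1Ld/0B | 3r 0w}
  3. ALU→r0 ⇒ no(WR_PORT)  {1A/0Mu/1Ld/0B | 3r 0w}
  4. MUL→r5 ⇒ no(FU)  {1A/0Mu/1Ld/0B | 3r 0w}
  5. MEM ⇒ go  {1A/0Mu/0Ld/0B | 1r 0w}

issued = [0, 1, 2, 5]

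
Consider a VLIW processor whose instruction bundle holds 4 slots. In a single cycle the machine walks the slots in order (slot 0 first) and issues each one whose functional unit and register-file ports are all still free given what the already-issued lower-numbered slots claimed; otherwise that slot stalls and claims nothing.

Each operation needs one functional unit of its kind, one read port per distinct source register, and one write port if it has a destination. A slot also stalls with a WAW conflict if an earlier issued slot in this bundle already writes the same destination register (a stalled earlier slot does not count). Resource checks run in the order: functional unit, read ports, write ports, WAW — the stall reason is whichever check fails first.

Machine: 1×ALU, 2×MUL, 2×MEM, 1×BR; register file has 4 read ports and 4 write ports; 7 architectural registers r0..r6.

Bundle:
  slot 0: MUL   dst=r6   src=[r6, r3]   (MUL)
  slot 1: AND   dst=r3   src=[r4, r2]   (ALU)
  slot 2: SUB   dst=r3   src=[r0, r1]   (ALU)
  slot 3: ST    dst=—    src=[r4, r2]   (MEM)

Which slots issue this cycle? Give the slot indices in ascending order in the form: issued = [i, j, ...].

(0) want 1×MUL +2rd +1wr — yes → AL1|MU1|ME2|BR1|rd2|wr3
(1) want 1×ALU +2rd +1wr — yes → AL0|MU1|ME2|BR1|rd0|wr2
(2) want 1×ALU +2rd +1wr — FU → AL0|MU1|ME2|BR1|rd0|wr2
(3) want 1×MEM +2rd +0wr — RD_PORT → AL0|MU1|ME2|BR1|rd0|wr2

issued = [0, 1]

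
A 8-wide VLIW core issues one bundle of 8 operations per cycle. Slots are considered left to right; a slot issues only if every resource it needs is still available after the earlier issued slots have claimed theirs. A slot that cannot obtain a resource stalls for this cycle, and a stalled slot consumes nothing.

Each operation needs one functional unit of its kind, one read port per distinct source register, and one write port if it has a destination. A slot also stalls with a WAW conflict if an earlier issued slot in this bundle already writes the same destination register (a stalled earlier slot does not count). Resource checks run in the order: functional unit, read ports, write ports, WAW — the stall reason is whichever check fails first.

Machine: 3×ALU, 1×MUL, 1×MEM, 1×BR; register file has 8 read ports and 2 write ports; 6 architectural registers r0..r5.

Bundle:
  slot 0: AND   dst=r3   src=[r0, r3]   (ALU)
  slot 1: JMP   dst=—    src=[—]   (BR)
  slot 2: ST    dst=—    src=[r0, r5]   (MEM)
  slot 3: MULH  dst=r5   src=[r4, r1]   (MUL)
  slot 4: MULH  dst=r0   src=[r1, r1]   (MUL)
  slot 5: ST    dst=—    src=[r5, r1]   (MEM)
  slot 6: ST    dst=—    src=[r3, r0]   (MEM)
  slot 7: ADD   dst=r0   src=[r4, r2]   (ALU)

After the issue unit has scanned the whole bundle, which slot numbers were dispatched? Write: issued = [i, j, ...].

issued = [0, 1, 2, 3]

  0. ALU→r3 ⇒ go  {2A/1Mu/1Ld/1B | 6r 1w}
  1. BR ⇒ go  {2A/1Mu/1Ld/0B | 6r 1w}
  2. MEM ⇒ go  {2A/1Mu/0Ld/0B | 4r 1w}
  3. MUL→r5 ⇒ go  {2A/0Mu/0Ld/0B | 2r 0w}
  4. MUL→r0 ⇒ no(FU)  {2A/0Mu/0Ld/0B | 2r 0w}
  5. MEM ⇒ no(FU)  {2A/0Mu/0Ld/0B | 2r 0w}
  6. MEM ⇒ no(FU)  {2A/0Mu/0Ld/0B | 2r 0w}
  7. ALU→r0 ⇒ no(WR_PORT)  {2A/0Mu/0Ld/0B | 2r 0w}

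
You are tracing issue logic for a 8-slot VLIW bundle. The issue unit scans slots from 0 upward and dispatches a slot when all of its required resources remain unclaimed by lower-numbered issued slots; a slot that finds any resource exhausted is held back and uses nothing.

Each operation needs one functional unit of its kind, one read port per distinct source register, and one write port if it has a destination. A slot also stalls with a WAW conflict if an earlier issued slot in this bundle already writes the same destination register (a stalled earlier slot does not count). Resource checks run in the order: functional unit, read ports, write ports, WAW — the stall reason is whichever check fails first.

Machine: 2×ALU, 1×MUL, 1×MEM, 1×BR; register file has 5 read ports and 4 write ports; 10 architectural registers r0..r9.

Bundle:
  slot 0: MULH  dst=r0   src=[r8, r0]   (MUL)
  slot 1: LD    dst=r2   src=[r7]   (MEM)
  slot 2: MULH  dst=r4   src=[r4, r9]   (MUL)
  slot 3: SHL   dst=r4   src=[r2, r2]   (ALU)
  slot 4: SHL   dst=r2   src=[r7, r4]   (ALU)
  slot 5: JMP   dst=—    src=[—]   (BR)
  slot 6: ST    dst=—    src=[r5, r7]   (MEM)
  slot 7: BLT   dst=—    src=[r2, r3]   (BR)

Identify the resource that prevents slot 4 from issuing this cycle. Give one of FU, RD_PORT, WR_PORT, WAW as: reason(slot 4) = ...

slot 0 (MUL): ISSUE — free A2,Mu0,Ld1,B1 rp3 wp3
slot 1 (MEM): ISSUE — free A2,Mu0,Ld0,B1 rp2 wp2
slot 2 (MUL): stall FU — free A2,Mu0,Ld0,B1 rp2 wp2
slot 3 (ALU): ISSUE — free A1,Mu0,Ld0,B1 rp1 wp1
slot 4 (ALU): stall RD_PORT — free A1,Mu0,Ld0,B1 rp1 wp1
slot 5 (BR): ISSUE — free A1,Mu0,Ld0,B0 rp1 wp1
slot 6 (MEM): stall FU — free A1,Mu0,Ld0,B0 rp1 wp1
slot 7 (BR): stall FU — free A1,Mu0,Ld0,B0 rp1 wp1

reason(slot 4) = RD_PORT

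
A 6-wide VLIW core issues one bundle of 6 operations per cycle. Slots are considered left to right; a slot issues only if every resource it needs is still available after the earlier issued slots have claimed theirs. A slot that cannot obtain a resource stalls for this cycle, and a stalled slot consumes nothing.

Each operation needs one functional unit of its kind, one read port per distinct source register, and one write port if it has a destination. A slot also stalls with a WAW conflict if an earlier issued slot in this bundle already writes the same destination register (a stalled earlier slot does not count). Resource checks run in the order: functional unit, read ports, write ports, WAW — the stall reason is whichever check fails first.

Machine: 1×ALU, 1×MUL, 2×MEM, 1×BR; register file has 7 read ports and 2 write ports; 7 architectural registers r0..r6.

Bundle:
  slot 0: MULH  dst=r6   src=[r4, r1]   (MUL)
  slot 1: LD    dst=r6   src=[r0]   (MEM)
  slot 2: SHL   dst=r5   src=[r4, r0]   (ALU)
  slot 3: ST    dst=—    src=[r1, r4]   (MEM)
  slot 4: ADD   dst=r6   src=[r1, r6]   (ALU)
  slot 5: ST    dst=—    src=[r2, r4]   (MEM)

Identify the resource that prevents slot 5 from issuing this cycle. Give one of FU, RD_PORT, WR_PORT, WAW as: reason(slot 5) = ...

  0. MUL→r6 ⇒ go  {1A/0Mu/2Ld/1B | 5r 1w}
  1. MEM→r6 ⇒ no(WAW)  {1A/0Mu/2Ld/1B | 5r 1w}
  2. ALU→r5 ⇒ go  {0A/0Mu/2Ld/1B | 3r 0w}
  3. MEM ⇒ go  {0A/0Mu/1Ld/1B | 1r 0w}
  4. ALU→r6 ⇒ no(FU)  {0A/0Mu/1Ld/1B | 1r 0w}
  5. MEM ⇒ no(RD_PORT)  {0A/0Mu/1Ld/1B | 1r 0w}

reason(slot 5) = RD_PORT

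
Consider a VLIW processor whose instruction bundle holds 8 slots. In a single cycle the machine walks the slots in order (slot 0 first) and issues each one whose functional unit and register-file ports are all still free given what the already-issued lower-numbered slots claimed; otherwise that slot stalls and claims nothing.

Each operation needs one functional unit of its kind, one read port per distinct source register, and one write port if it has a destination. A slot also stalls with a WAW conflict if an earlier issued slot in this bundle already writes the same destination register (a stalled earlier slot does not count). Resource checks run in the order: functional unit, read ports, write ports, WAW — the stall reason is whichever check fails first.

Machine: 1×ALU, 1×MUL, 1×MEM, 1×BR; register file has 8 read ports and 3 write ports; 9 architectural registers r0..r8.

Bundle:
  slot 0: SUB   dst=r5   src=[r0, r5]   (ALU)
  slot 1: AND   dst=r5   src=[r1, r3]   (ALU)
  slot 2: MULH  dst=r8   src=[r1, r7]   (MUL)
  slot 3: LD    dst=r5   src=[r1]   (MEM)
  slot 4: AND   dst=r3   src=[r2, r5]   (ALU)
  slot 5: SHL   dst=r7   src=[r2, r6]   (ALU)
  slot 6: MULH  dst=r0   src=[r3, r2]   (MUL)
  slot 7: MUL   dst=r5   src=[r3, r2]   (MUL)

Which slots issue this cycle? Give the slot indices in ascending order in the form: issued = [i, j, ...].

issued = [0, 2]

  0. ALU→r5 ⇒ go  {0A/1Mu/1Ld/1B | 6r 2w}
  1. ALU→r5 ⇒ no(FU)  {0A/1Mu/1Ld/1B | 6r 2w}
  2. MUL→r8 ⇒ go  {0A/0Mu/1Ld/1B | 4r 1w}
  3. MEM→r5 ⇒ no(WAW)  {0A/0Mu/1Ld/1B | 4r 1w}
  4. ALU→r3 ⇒ no(FU)  {0A/0Mu/1Ld/1B | 4r 1w}
  5. ALU→r7 ⇒ no(FU)  {0A/0Mu/1Ld/1B | 4r 1w}
  6. MUL→r0 ⇒ no(FU)  {0A/0Mu/1Ld/1B | 4r 1w}
  7. MUL→r5 ⇒ no(FU)  {0A/0Mu/1Ld/1B | 4r 1w}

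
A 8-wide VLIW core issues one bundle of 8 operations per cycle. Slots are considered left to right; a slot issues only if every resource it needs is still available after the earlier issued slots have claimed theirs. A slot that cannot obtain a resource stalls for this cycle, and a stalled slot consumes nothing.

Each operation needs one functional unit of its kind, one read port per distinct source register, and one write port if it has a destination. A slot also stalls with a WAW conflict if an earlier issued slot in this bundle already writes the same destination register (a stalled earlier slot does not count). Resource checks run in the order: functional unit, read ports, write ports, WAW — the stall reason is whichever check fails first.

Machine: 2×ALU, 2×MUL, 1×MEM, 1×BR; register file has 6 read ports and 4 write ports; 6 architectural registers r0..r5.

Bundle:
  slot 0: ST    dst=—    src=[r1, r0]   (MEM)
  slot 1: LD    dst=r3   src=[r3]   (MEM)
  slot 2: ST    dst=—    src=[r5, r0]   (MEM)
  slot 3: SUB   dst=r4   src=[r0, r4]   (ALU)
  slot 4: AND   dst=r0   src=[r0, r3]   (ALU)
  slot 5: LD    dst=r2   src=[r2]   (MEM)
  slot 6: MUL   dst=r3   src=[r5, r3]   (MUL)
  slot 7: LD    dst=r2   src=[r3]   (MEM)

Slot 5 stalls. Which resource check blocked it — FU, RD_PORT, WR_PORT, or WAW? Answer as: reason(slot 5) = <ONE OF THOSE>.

#0 MEM src=r1,r0 dispatched  <A:2 Mu:2 Ld:0 B:1 rd:4 wr:4>
#1 MEM src=r3 held:FU  <A:2 Mu:2 Ld:0 B:1 rd:4 wr:4>
#2 MEM src=r5,r0 held:FU  <A:2 Mu:2 Ld:0 B:1 rd:4 wr:4>
#3 ALU src=r0,r4 dispatched  <A:1 Mu:2 Ld:0 B:1 rd:2 wr:3>
#4 ALU src=r0,r3 dispatched  <A:0 Mu:2 Ld:0 B:1 rd:0 wr:2>
#5 MEM src=r2 held:FU  <A:0 Mu:2 Ld:0 B:1 rd:0 wr:2>
#6 MUL src=r5,r3 held:RD_PORT  <A:0 Mu:2 Ld:0 B:1 rd:0 wr:2>
#7 MEM src=r3 held:FU  <A:0 Mu:2 Ld:0 B:1 rd:0 wr:2>

reason(slot 5) = FU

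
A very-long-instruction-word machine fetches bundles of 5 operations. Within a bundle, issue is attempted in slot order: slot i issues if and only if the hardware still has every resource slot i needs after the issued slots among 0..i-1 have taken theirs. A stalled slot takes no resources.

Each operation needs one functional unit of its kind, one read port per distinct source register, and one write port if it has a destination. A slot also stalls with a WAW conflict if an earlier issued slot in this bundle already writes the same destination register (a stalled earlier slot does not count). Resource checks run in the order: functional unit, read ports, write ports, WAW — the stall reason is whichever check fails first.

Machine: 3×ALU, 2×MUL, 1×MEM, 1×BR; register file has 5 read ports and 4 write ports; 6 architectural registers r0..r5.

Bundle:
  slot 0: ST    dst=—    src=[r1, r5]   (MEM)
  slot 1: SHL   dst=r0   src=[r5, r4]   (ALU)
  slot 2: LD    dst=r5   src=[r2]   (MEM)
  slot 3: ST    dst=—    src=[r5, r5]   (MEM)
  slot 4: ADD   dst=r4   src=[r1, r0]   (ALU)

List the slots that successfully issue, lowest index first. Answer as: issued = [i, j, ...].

(0) want 1×MEM +2rd +0wr — yes → AL3|MU2|ME0|BR1|rd3|wr4
(1) want 1×ALU +2rd +1wr — yes → AL2|MU2|ME0|BR1|rd1|wr3
(2) want 1×MEM +1rd +1wr — FU → AL2|MU2|ME0|BR1|rd1|wr3
(3) want 1×MEM +1rd +0wr — FU → AL2|MU2|ME0|BR1|rd1|wr3
(4) want 1×ALU +2rd +1wr — RD_PORT → AL2|MU2|ME0|BR1|rd1|wr3

issued = [0, 1]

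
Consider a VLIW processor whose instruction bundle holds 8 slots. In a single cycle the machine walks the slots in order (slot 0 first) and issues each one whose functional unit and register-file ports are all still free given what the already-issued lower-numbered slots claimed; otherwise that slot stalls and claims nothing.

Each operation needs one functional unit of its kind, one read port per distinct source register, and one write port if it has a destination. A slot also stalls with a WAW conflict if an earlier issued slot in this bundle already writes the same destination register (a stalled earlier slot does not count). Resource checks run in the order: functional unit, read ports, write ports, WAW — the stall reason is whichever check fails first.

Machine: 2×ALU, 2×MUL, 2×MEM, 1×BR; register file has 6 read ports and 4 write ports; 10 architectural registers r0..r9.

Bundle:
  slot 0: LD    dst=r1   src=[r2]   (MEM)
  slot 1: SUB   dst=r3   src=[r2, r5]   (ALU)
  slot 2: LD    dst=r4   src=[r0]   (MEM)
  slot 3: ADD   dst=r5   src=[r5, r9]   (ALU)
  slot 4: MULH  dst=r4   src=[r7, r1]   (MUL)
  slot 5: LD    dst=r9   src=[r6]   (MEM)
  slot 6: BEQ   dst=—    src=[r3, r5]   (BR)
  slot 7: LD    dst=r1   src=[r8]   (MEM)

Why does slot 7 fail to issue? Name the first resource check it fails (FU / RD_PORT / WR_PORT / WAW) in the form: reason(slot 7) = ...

reason(slot 7) = FU

(0) want 1×MEM +1rd +1wr — yes → AL2|MU2|ME1|BR1|rd5|wr3
(1) want 1×ALU +2rd +1wr — yes → AL1|MU2|ME1|BR1|rd3|wr2
(2) want 1×MEM +1rd +1wr — yes → AL1|MU2|ME0|BR1|rd2|wr1
(3) want 1×ALU +2rd +1wr — yes → AL0|MU2|ME0|BR1|rd0|wr0
(4) want 1×MUL +2rd +1wr — RD_PORT → AL0|MU2|ME0|BR1|rd0|wr0
(5) want 1×MEM +1rd +1wr — FU → AL0|MU2|ME0|BR1|rd0|wr0
(6) want 1×BR +2rd +0wr — RD_PORT → AL0|MU2|ME0|BR1|rd0|wr0
(7) want 1×MEM +1rd +1wr — FU → AL0|MU2|ME0|BR1|rd0|wr0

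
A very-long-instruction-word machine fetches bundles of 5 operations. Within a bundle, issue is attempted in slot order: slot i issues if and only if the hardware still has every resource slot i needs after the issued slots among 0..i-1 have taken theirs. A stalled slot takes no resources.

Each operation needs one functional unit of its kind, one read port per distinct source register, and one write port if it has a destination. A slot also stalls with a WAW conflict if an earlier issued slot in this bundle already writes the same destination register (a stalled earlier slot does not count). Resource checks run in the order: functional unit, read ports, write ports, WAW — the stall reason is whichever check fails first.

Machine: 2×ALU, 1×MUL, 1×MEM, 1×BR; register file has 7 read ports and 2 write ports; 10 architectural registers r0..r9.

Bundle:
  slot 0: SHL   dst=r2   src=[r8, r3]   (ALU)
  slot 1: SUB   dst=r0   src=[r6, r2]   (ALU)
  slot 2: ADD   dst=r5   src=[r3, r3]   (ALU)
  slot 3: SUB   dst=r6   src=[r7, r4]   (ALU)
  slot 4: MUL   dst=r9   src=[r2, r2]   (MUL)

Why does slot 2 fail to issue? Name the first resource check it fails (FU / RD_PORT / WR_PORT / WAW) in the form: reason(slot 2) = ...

slot 0 (ALU): ISSUE — free A1,Mu1,Ld1,B1 rp5 wp1
slot 1 (ALU): ISSUE — free A0,Mu1,Ld1,B1 rp3 wp0
slot 2 (ALU): stall FU — free A0,Mu1,Ld1,B1 rp3 wp0
slot 3 (ALU): stall FU — free A0,Mu1,Ld1,B1 rp3 wp0
slot 4 (MUL): stall WR_PORT — free A0,Mu1,Ld1,B1 rp3 wp0

reason(slot 2) = FU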